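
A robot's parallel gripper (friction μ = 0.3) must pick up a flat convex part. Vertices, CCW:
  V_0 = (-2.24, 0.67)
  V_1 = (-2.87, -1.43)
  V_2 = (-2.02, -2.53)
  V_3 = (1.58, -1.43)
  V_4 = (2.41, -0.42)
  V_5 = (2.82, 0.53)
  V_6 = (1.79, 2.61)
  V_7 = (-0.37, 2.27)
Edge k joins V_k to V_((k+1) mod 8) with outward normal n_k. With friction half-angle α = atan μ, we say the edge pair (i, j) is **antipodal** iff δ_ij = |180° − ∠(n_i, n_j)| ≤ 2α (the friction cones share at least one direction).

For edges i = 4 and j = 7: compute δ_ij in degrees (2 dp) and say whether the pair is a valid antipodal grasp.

δ = 26.11°, valid

α = atan 0.3 = 16.70°;  2α = 33.40°
edge 4: e_4 = (+0.41, +0.95);  n_4 = (+0.9181, -0.3963)
edge 7: e_7 = (-1.87, -1.60);  n_7 = (-0.6501, +0.7598)
∠(n_4, n_7) = 153.89°
δ = |180° − 153.89°| = 26.11°
26.11° ≤ 2α = 33.40°  →  valid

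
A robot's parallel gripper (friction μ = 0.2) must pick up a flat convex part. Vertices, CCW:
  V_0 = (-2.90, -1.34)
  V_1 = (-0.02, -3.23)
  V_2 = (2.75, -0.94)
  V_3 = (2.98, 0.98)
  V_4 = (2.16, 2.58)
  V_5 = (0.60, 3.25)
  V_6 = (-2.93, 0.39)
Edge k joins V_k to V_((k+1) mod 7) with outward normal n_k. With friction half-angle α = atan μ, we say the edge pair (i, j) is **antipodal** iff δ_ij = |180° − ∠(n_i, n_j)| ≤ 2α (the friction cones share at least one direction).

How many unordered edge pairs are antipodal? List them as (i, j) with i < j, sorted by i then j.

count = 3; pairs: (0,4), (1,5), (2,6)

α = atan 0.2 = 11.31°;  2α = 22.62°
n_0 = (-0.5487, -0.8360)
n_1 = (+0.6372, -0.7707)
n_2 = (+0.9929, -0.1189)
n_3 = (+0.8899, +0.4561)
n_4 = (+0.3946, +0.9188)
n_5 = (-0.6295, +0.7770)
n_6 = (-0.9998, -0.0173)
  (0,1): δ = 107.14°  ·
  (0,2): δ = 63.56°  ·
  (0,3): δ = 29.59°  ·
  (0,4): δ = 10.03°  ✓
  (0,5): δ = 72.29°  ·
  (0,6): δ = 124.27°  ·
  (1,2): δ = 136.41°  ·
  (1,3): δ = 102.45°  ·
  (1,4): δ = 62.82°  ·
  (1,5): δ = 0.57°  ✓
  (1,6): δ = 51.41°  ·
  (2,3): δ = 146.03°  ·
  (2,4): δ = 106.41°  ·
  (2,5): δ = 44.15°  ·
  (2,6): δ = 7.82°  ✓
  (3,4): δ = 140.38°  ·
  (3,5): δ = 78.12°  ·
  (3,6): δ = 26.14°  ·
  (4,5): δ = 117.74°  ·
  (4,6): δ = 65.76°  ·
  (5,6): δ = 128.02°  ·
antipodal pairs: 3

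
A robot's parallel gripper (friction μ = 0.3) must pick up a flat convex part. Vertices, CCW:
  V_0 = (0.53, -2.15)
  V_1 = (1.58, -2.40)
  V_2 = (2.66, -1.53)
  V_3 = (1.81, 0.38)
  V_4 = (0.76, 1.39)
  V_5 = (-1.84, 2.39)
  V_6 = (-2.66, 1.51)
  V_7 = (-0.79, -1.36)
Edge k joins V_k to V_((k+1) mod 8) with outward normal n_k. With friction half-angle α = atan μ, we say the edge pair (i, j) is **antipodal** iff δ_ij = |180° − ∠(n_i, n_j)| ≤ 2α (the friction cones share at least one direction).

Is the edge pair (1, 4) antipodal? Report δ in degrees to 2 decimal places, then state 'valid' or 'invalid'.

α = atan 0.3 = 16.70°;  2α = 33.40°
edge 1: e_1 = (+1.08, +0.87);  n_1 = (+0.6273, -0.7788)
edge 4: e_4 = (-2.60, +1.00);  n_4 = (+0.3590, +0.9333)
∠(n_1, n_4) = 120.11°
δ = |180° − 120.11°| = 59.89°
59.89° > 2α = 33.40°  →  invalid

δ = 59.89°, invalid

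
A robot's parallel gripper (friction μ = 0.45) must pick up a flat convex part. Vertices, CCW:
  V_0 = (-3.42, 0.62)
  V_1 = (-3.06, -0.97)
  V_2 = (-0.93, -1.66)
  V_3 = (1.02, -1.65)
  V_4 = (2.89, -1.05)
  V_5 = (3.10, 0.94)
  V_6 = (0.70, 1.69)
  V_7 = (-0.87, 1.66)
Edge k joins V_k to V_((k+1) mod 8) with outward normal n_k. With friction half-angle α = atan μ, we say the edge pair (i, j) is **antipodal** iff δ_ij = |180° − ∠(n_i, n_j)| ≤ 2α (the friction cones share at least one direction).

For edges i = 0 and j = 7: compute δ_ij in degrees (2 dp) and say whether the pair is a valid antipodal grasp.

α = atan 0.45 = 24.23°;  2α = 48.46°
edge 0: e_0 = (+0.36, -1.59);  n_0 = (-0.9753, -0.2208)
edge 7: e_7 = (-2.55, -1.04);  n_7 = (-0.3776, +0.9260)
∠(n_0, n_7) = 80.57°
δ = |180° − 80.57°| = 99.43°
99.43° > 2α = 48.46°  →  invalid

δ = 99.43°, invalid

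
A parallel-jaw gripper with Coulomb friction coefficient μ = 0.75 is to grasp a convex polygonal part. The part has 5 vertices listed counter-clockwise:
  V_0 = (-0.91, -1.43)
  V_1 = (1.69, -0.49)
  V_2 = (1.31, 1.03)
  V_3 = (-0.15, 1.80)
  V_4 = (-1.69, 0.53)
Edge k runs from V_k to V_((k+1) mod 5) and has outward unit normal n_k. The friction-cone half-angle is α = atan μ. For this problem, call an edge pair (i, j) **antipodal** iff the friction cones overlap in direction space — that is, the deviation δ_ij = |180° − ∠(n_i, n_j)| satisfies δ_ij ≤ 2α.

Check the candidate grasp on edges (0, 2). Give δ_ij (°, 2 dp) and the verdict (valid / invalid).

δ = 47.68°, valid

α = atan 0.75 = 36.87°;  2α = 73.74°
edge 0: e_0 = (+2.60, +0.94);  n_0 = (+0.3400, -0.9404)
edge 2: e_2 = (-1.46, +0.77);  n_2 = (+0.4665, +0.8845)
∠(n_0, n_2) = 132.32°
δ = |180° − 132.32°| = 47.68°
47.68° ≤ 2α = 73.74°  →  valid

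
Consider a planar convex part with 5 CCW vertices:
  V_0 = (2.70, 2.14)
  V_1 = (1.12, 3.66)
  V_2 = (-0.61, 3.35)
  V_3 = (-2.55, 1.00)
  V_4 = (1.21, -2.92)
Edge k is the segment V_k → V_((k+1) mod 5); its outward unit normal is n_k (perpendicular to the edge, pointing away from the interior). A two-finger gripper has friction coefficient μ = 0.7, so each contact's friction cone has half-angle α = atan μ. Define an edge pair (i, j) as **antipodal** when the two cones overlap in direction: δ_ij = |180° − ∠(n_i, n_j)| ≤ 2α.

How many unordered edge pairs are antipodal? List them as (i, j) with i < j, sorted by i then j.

α = atan 0.7 = 34.99°;  2α = 69.98°
n_0 = (+0.6933, +0.7207)
n_1 = (-0.1764, +0.9843)
n_2 = (-0.7712, +0.6366)
n_3 = (-0.7217, -0.6922)
n_4 = (+0.9593, -0.2825)
  (0,1): δ = 125.95°  ·
  (0,2): δ = 85.65°  ·
  (0,3): δ = 2.30°  ✓
  (0,4): δ = 117.48°  ·
  (1,2): δ = 139.70°  ·
  (1,3): δ = 56.35°  ✓
  (1,4): δ = 63.43°  ✓
  (2,3): δ = 96.65°  ·
  (2,4): δ = 23.13°  ✓
  (3,4): δ = 60.21°  ✓
antipodal pairs: 5

count = 5; pairs: (0,3), (1,3), (1,4), (2,4), (3,4)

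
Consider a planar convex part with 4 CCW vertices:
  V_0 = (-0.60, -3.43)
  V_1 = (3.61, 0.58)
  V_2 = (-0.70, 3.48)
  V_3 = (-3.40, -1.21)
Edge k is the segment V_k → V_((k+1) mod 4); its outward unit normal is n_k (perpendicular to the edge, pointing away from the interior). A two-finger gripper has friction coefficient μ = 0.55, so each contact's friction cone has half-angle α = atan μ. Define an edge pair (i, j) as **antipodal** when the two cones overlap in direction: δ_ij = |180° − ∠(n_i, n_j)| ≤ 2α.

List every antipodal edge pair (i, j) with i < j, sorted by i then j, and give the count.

α = atan 0.55 = 28.81°;  2α = 57.62°
n_0 = (+0.6897, -0.7241)
n_1 = (+0.5582, +0.8297)
n_2 = (-0.8666, +0.4989)
n_3 = (-0.6213, -0.7836)
  (0,1): δ = 77.54°  ·
  (0,2): δ = 16.47°  ✓
  (0,3): δ = 97.98°  ·
  (1,2): δ = 85.99°  ·
  (1,3): δ = 4.47°  ✓
  (2,3): δ = 98.48°  ·
antipodal pairs: 2

count = 2; pairs: (0,2), (1,3)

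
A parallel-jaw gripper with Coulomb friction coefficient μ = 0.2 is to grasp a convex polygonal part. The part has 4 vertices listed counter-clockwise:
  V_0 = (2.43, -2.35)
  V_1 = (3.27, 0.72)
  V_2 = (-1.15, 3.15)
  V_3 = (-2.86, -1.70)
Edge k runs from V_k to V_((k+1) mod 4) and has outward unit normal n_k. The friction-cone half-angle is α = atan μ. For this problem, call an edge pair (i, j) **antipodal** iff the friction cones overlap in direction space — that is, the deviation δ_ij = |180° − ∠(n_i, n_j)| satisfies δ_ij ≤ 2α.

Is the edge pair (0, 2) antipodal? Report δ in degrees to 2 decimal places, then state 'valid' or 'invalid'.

δ = 4.12°, valid

α = atan 0.2 = 11.31°;  2α = 22.62°
edge 0: e_0 = (+0.84, +3.07);  n_0 = (+0.9645, -0.2639)
edge 2: e_2 = (-1.71, -4.85);  n_2 = (-0.9431, +0.3325)
∠(n_0, n_2) = 175.88°
δ = |180° − 175.88°| = 4.12°
4.12° ≤ 2α = 22.62°  →  valid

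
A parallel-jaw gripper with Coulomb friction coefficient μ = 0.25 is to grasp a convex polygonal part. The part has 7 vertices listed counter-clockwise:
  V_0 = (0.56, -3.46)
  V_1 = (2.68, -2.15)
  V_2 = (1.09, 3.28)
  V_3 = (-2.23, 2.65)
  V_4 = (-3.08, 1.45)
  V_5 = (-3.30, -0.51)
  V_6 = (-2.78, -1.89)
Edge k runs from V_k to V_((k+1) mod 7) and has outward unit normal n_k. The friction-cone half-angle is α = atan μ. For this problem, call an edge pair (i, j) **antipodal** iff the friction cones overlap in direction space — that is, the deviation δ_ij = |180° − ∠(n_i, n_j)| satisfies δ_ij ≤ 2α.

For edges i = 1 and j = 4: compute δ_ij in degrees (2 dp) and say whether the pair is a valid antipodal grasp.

δ = 22.73°, valid

α = atan 0.25 = 14.04°;  2α = 28.07°
edge 1: e_1 = (-1.59, +5.43);  n_1 = (+0.9597, +0.2810)
edge 4: e_4 = (-0.22, -1.96);  n_4 = (-0.9938, +0.1115)
∠(n_1, n_4) = 157.27°
δ = |180° − 157.27°| = 22.73°
22.73° ≤ 2α = 28.07°  →  valid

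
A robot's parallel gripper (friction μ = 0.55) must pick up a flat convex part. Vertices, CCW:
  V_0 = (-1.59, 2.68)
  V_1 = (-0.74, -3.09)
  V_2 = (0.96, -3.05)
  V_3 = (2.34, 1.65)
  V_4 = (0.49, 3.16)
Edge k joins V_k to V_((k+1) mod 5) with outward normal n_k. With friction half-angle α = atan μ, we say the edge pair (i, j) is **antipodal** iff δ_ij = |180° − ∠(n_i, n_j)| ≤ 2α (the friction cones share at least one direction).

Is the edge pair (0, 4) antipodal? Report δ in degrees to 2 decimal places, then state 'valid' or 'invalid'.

α = atan 0.55 = 28.81°;  2α = 57.62°
edge 0: e_0 = (+0.85, -5.77);  n_0 = (-0.9893, -0.1457)
edge 4: e_4 = (-2.08, -0.48);  n_4 = (-0.2249, +0.9744)
∠(n_0, n_4) = 85.39°
δ = |180° − 85.39°| = 94.61°
94.61° > 2α = 57.62°  →  invalid

δ = 94.61°, invalid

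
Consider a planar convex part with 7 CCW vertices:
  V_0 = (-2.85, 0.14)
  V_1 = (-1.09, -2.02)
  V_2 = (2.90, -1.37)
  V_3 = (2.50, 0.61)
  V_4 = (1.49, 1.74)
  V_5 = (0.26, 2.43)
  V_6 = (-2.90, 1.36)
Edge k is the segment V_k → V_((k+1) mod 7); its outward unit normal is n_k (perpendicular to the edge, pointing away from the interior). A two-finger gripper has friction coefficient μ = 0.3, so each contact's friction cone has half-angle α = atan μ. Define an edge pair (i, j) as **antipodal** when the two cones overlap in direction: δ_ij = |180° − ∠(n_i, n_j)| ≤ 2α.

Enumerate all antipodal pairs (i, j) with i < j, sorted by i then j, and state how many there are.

α = atan 0.3 = 16.70°;  2α = 33.40°
n_0 = (-0.7752, -0.6317)
n_1 = (+0.1608, -0.9870)
n_2 = (+0.9802, +0.1980)
n_3 = (+0.7456, +0.6664)
n_4 = (+0.4893, +0.8721)
n_5 = (-0.3207, +0.9472)
n_6 = (-0.9992, -0.0409)
  (0,1): δ = 119.92°  ·
  (0,2): δ = 27.75°  ✓
  (0,3): δ = 2.62°  ✓
  (0,4): δ = 21.53°  ✓
  (0,5): δ = 69.53°  ·
  (0,6): δ = 143.17°  ·
  (1,2): δ = 87.83°  ·
  (1,3): δ = 57.46°  ·
  (1,4): δ = 38.54°  ·
  (1,5): δ = 9.45°  ✓
  (1,6): δ = 83.09°  ·
  (2,3): δ = 149.63°  ·
  (2,4): δ = 130.71°  ·
  (2,5): δ = 82.71°  ·
  (2,6): δ = 9.07°  ✓
  (3,4): δ = 161.08°  ·
  (3,5): δ = 113.08°  ·
  (3,6): δ = 39.44°  ·
  (4,5): δ = 132.00°  ·
  (4,6): δ = 58.36°  ·
  (5,6): δ = 106.36°  ·
antipodal pairs: 5

count = 5; pairs: (0,2), (0,3), (0,4), (1,5), (2,6)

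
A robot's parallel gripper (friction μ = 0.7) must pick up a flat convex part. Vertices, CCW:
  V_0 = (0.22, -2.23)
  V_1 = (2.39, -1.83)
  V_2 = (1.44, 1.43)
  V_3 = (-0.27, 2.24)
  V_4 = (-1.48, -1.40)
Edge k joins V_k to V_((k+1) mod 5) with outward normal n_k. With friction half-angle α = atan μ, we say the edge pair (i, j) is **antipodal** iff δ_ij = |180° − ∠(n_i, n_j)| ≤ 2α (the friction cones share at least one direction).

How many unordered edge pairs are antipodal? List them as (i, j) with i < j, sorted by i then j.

α = atan 0.7 = 34.99°;  2α = 69.98°
n_0 = (+0.1813, -0.9834)
n_1 = (+0.9601, +0.2798)
n_2 = (+0.4281, +0.9037)
n_3 = (-0.9489, +0.3154)
n_4 = (-0.4387, -0.8986)
  (0,1): δ = 84.20°  ·
  (0,2): δ = 35.79°  ✓
  (0,3): δ = 61.17°  ✓
  (0,4): δ = 143.53°  ·
  (1,2): δ = 131.59°  ·
  (1,3): δ = 34.63°  ✓
  (1,4): δ = 47.73°  ✓
  (2,3): δ = 83.04°  ·
  (2,4): δ = 0.68°  ✓
  (3,4): δ = 97.64°  ·
antipodal pairs: 5

count = 5; pairs: (0,2), (0,3), (1,3), (1,4), (2,4)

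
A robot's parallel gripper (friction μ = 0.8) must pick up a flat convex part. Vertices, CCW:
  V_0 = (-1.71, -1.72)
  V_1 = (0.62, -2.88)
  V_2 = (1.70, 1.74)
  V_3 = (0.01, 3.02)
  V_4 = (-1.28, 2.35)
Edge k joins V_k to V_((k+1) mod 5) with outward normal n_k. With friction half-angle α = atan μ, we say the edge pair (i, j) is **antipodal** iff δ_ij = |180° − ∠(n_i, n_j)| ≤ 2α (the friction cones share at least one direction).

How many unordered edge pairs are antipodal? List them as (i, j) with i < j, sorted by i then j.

count = 6; pairs: (0,1), (0,2), (0,3), (1,3), (1,4), (2,4)

α = atan 0.8 = 38.66°;  2α = 77.32°
n_0 = (-0.4457, -0.8952)
n_1 = (+0.9737, -0.2276)
n_2 = (+0.6038, +0.7972)
n_3 = (-0.4609, +0.8874)
n_4 = (-0.9945, +0.1051)
  (0,1): δ = 76.69°  ✓
  (0,2): δ = 10.67°  ✓
  (0,3): δ = 53.91°  ✓
  (0,4): δ = 110.44°  ·
  (1,2): δ = 113.98°  ·
  (1,3): δ = 49.40°  ✓
  (1,4): δ = 7.13°  ✓
  (2,3): δ = 115.41°  ·
  (2,4): δ = 58.89°  ✓
  (3,4): δ = 123.48°  ·
antipodal pairs: 6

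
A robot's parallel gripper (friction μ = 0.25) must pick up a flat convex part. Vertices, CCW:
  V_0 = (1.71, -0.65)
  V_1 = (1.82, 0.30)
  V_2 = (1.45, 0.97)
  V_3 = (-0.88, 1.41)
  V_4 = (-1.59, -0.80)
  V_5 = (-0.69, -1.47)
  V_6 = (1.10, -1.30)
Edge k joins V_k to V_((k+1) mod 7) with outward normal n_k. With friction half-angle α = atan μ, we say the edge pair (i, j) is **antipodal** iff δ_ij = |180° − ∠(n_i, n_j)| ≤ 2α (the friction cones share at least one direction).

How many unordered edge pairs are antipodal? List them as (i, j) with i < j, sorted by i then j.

count = 5; pairs: (0,3), (1,4), (2,4), (2,5), (3,6)

α = atan 0.25 = 14.04°;  2α = 28.07°
n_0 = (+0.9934, -0.1150)
n_1 = (+0.8754, +0.4834)
n_2 = (+0.1856, +0.9826)
n_3 = (-0.9521, +0.3059)
n_4 = (-0.5971, -0.8021)
n_5 = (+0.0945, -0.9955)
n_6 = (+0.7292, -0.6843)
  (0,1): δ = 144.49°  ·
  (0,2): δ = 94.09°  ·
  (0,3): δ = 11.21°  ✓
  (0,4): δ = 59.94°  ·
  (0,5): δ = 102.03°  ·
  (0,6): δ = 143.42°  ·
  (1,2): δ = 129.60°  ·
  (1,3): δ = 46.72°  ·
  (1,4): δ = 24.43°  ✓
  (1,5): δ = 66.52°  ·
  (1,6): δ = 107.91°  ·
  (2,3): δ = 97.12°  ·
  (2,4): δ = 25.97°  ✓
  (2,5): δ = 16.12°  ✓
  (2,6): δ = 57.51°  ·
  (3,4): δ = 108.86°  ·
  (3,5): δ = 66.76°  ·
  (3,6): δ = 25.37°  ✓
  (4,5): δ = 137.91°  ·
  (4,6): δ = 96.52°  ·
  (5,6): δ = 138.61°  ·
antipodal pairs: 5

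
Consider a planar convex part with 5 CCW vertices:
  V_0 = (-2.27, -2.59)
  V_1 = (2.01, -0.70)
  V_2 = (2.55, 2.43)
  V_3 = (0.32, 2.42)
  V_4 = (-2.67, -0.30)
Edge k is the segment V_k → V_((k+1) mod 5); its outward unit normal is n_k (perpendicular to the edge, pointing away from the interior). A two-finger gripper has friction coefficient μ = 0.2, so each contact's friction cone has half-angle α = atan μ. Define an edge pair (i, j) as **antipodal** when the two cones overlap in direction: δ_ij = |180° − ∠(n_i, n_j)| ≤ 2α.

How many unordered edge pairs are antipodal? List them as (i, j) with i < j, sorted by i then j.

count = 2; pairs: (0,3), (1,4)

α = atan 0.2 = 11.31°;  2α = 22.62°
n_0 = (+0.4040, -0.9148)
n_1 = (+0.9854, -0.1700)
n_2 = (-0.0045, +1.0000)
n_3 = (-0.6729, +0.7397)
n_4 = (-0.9851, -0.1721)
  (0,1): δ = 123.61°  ·
  (0,2): δ = 23.57°  ·
  (0,3): δ = 18.47°  ✓
  (0,4): δ = 76.08°  ·
  (1,2): δ = 79.95°  ·
  (1,3): δ = 37.92°  ·
  (1,4): δ = 19.70°  ✓
  (2,3): δ = 137.96°  ·
  (2,4): δ = 80.35°  ·
  (3,4): δ = 122.38°  ·
antipodal pairs: 2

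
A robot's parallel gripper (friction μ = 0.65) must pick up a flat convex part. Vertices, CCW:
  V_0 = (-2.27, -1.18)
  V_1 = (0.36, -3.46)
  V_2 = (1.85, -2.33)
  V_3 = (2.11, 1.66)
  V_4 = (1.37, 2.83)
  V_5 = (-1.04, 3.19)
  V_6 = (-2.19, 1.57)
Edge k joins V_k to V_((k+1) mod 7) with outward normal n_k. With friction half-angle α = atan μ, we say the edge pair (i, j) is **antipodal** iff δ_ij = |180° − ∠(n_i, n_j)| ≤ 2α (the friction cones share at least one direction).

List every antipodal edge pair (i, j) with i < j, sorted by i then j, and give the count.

α = atan 0.65 = 33.02°;  2α = 66.05°
n_0 = (-0.6550, -0.7556)
n_1 = (+0.6043, -0.7968)
n_2 = (+0.9979, -0.0650)
n_3 = (+0.8451, +0.5345)
n_4 = (+0.1477, +0.9890)
n_5 = (-0.8154, +0.5789)
n_6 = (-0.9996, +0.0291)
  (0,1): δ = 101.90°  ·
  (0,2): δ = 52.81°  ✓
  (0,3): δ = 16.76°  ✓
  (0,4): δ = 32.43°  ✓
  (0,5): δ = 95.55°  ·
  (0,6): δ = 129.26°  ·
  (1,2): δ = 130.90°  ·
  (1,3): δ = 94.86°  ·
  (1,4): δ = 45.67°  ✓
  (1,5): δ = 17.45°  ✓
  (1,6): δ = 51.16°  ✓
  (2,3): δ = 143.96°  ·
  (2,4): δ = 94.77°  ·
  (2,5): δ = 31.64°  ✓
  (2,6): δ = 2.06°  ✓
  (3,4): δ = 130.81°  ·
  (3,5): δ = 67.68°  ·
  (3,6): δ = 33.98°  ✓
  (4,5): δ = 116.87°  ·
  (4,6): δ = 83.17°  ·
  (5,6): δ = 146.30°  ·
antipodal pairs: 9

count = 9; pairs: (0,2), (0,3), (0,4), (1,4), (1,5), (1,6), (2,5), (2,6), (3,6)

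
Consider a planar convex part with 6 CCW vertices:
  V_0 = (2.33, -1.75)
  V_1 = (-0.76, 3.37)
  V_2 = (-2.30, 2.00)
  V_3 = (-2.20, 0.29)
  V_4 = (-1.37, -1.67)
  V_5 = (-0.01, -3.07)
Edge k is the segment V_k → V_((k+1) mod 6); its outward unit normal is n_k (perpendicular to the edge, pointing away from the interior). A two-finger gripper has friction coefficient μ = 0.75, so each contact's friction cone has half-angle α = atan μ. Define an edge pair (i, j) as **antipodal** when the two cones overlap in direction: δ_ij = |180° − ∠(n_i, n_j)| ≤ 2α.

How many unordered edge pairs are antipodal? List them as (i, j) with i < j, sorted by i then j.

α = atan 0.75 = 36.87°;  2α = 73.74°
n_0 = (+0.8562, +0.5167)
n_1 = (-0.6647, +0.7471)
n_2 = (-0.9983, -0.0584)
n_3 = (-0.9208, -0.3899)
n_4 = (-0.7173, -0.6968)
n_5 = (+0.4913, -0.8710)
  (0,1): δ = 79.46°  ·
  (0,2): δ = 27.76°  ✓
  (0,3): δ = 8.16°  ✓
  (0,4): δ = 13.06°  ✓
  (0,5): δ = 88.32°  ·
  (1,2): δ = 128.31°  ·
  (1,3): δ = 108.71°  ·
  (1,4): δ = 87.49°  ·
  (1,5): δ = 12.23°  ✓
  (2,3): δ = 160.40°  ·
  (2,4): δ = 139.18°  ·
  (2,5): δ = 63.92°  ✓
  (3,4): δ = 158.78°  ·
  (3,5): δ = 83.52°  ·
  (4,5): δ = 104.74°  ·
antipodal pairs: 5

count = 5; pairs: (0,2), (0,3), (0,4), (1,5), (2,5)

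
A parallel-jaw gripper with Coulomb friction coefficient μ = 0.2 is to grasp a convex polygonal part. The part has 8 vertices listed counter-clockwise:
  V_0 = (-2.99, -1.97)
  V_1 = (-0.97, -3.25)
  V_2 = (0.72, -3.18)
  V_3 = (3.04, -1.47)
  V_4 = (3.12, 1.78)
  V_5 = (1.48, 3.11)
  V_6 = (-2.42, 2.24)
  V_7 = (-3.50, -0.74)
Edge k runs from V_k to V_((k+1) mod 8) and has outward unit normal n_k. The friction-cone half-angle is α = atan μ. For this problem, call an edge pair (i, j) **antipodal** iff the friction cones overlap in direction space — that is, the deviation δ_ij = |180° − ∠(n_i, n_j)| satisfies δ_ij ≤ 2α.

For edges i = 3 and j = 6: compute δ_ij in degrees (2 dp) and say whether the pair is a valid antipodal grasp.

α = atan 0.2 = 11.31°;  2α = 22.62°
edge 3: e_3 = (+0.08, +3.25);  n_3 = (+0.9997, -0.0246)
edge 6: e_6 = (-1.08, -2.98);  n_6 = (-0.9402, +0.3407)
∠(n_3, n_6) = 161.49°
δ = |180° − 161.49°| = 18.51°
18.51° ≤ 2α = 22.62°  →  valid

δ = 18.51°, valid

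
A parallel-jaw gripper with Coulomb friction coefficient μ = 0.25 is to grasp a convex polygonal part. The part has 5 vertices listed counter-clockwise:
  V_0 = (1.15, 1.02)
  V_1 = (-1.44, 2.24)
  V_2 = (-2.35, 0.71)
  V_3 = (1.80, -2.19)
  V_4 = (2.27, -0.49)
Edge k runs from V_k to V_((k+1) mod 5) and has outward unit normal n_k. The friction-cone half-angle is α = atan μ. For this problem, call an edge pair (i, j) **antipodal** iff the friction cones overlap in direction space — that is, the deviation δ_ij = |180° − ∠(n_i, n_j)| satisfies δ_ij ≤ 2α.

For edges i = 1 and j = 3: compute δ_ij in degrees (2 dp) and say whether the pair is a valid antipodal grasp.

α = atan 0.25 = 14.04°;  2α = 28.07°
edge 1: e_1 = (-0.91, -1.53);  n_1 = (-0.8595, +0.5112)
edge 3: e_3 = (+0.47, +1.70);  n_3 = (+0.9638, -0.2665)
∠(n_1, n_3) = 164.71°
δ = |180° − 164.71°| = 15.29°
15.29° ≤ 2α = 28.07°  →  valid

δ = 15.29°, valid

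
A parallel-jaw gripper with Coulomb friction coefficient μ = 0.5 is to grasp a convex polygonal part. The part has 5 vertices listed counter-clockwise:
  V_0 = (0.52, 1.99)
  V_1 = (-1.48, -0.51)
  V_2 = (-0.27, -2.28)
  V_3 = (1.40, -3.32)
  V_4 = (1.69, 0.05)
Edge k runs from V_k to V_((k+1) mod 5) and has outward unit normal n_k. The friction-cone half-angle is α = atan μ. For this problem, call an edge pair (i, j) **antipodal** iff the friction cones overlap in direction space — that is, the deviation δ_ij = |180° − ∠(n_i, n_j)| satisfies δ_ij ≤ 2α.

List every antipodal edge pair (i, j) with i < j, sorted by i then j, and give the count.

count = 4; pairs: (0,3), (1,3), (1,4), (2,4)

α = atan 0.5 = 26.57°;  2α = 53.13°
n_0 = (-0.7809, +0.6247)
n_1 = (-0.8255, -0.5643)
n_2 = (-0.5286, -0.8489)
n_3 = (+0.9963, -0.0857)
n_4 = (+0.8563, +0.5164)
  (0,1): δ = 106.98°  ·
  (0,2): δ = 83.25°  ·
  (0,3): δ = 33.74°  ✓
  (0,4): δ = 69.75°  ·
  (1,2): δ = 156.27°  ·
  (1,3): δ = 39.28°  ✓
  (1,4): δ = 3.26°  ✓
  (2,3): δ = 63.01°  ·
  (2,4): δ = 26.99°  ✓
  (3,4): δ = 143.99°  ·
antipodal pairs: 4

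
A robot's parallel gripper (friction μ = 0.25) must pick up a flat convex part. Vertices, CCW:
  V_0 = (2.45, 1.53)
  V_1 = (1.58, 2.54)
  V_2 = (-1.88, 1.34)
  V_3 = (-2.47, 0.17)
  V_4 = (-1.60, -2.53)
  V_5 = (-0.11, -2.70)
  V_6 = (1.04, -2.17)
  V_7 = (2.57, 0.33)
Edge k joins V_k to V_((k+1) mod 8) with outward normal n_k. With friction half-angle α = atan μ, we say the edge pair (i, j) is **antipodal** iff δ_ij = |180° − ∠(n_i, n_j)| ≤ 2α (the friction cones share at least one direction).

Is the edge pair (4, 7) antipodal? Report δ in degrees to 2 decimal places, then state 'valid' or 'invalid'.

α = atan 0.25 = 14.04°;  2α = 28.07°
edge 4: e_4 = (+1.49, -0.17);  n_4 = (-0.1134, -0.9936)
edge 7: e_7 = (-0.12, +1.20);  n_7 = (+0.9950, +0.0995)
∠(n_4, n_7) = 102.22°
δ = |180° − 102.22°| = 77.78°
77.78° > 2α = 28.07°  →  invalid

δ = 77.78°, invalid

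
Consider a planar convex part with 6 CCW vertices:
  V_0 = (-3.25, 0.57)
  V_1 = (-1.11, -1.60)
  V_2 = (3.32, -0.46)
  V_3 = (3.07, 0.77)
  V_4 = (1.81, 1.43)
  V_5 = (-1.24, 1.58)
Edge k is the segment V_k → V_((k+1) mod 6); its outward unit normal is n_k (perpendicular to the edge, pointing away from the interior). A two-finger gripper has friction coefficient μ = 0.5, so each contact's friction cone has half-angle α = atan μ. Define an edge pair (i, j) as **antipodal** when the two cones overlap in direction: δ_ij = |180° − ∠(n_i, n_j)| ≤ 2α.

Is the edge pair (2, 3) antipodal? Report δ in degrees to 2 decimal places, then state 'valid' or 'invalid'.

δ = 129.13°, invalid

α = atan 0.5 = 26.57°;  2α = 53.13°
edge 2: e_2 = (-0.25, +1.23);  n_2 = (+0.9800, +0.1992)
edge 3: e_3 = (-1.26, +0.66);  n_3 = (+0.4640, +0.8858)
∠(n_2, n_3) = 50.87°
δ = |180° − 50.87°| = 129.13°
129.13° > 2α = 53.13°  →  invalid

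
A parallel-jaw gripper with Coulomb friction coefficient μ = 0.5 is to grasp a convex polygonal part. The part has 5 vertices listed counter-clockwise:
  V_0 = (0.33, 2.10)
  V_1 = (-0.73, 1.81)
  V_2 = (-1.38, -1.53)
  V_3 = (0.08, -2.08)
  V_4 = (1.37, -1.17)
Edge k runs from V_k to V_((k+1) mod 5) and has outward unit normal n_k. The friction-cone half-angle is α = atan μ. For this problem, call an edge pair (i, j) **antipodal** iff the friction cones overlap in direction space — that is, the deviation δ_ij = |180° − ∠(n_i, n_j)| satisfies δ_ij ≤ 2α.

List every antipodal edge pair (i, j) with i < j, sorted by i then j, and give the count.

α = atan 0.5 = 26.57°;  2α = 53.13°
n_0 = (-0.2639, +0.9646)
n_1 = (-0.9816, +0.1910)
n_2 = (-0.3525, -0.9358)
n_3 = (+0.5764, -0.8171)
n_4 = (+0.9530, +0.3031)
  (0,1): δ = 116.31°  ·
  (0,2): δ = 35.94°  ✓
  (0,3): δ = 19.90°  ✓
  (0,4): δ = 92.34°  ·
  (1,2): δ = 99.63°  ·
  (1,3): δ = 43.79°  ✓
  (1,4): δ = 28.66°  ✓
  (2,3): δ = 124.16°  ·
  (2,4): δ = 51.72°  ✓
  (3,4): δ = 107.56°  ·
antipodal pairs: 5

count = 5; pairs: (0,2), (0,3), (1,3), (1,4), (2,4)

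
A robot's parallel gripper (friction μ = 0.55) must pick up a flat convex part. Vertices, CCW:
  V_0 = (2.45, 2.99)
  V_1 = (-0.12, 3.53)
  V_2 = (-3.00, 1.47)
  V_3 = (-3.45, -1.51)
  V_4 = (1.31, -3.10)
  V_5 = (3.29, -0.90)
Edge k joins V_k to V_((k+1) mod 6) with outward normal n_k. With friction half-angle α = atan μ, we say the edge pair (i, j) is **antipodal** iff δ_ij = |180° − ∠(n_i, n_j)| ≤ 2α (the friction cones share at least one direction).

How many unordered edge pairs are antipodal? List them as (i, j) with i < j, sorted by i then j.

count = 5; pairs: (0,3), (1,3), (1,4), (2,4), (2,5)

α = atan 0.55 = 28.81°;  2α = 57.62°
n_0 = (+0.2056, +0.9786)
n_1 = (-0.5818, +0.8134)
n_2 = (-0.9888, +0.1493)
n_3 = (-0.3168, -0.9485)
n_4 = (+0.7433, -0.6690)
n_5 = (+0.9775, +0.2111)
  (0,1): δ = 132.56°  ·
  (0,2): δ = 86.72°  ·
  (0,3): δ = 6.60°  ✓
  (0,4): δ = 59.88°  ·
  (0,5): δ = 114.05°  ·
  (1,2): δ = 134.16°  ·
  (1,3): δ = 54.05°  ✓
  (1,4): δ = 12.44°  ✓
  (1,5): δ = 66.61°  ·
  (2,3): δ = 99.88°  ·
  (2,4): δ = 33.40°  ✓
  (2,5): δ = 20.77°  ✓
  (3,4): δ = 113.52°  ·
  (3,5): δ = 59.34°  ·
  (4,5): δ = 125.83°  ·
antipodal pairs: 5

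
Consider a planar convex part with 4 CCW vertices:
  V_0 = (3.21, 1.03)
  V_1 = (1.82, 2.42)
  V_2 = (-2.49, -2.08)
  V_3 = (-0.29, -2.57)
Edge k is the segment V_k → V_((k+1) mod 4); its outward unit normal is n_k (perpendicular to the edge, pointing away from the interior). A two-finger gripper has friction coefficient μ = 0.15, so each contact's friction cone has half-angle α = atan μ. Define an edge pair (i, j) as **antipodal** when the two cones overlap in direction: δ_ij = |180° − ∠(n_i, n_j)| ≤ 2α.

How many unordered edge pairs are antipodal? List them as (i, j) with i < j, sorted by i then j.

count = 1; pairs: (1,3)

α = atan 0.15 = 8.53°;  2α = 17.06°
n_0 = (+0.7071, +0.7071)
n_1 = (-0.7222, +0.6917)
n_2 = (-0.2174, -0.9761)
n_3 = (+0.7170, -0.6971)
  (0,1): δ = 88.76°  ·
  (0,2): δ = 32.44°  ·
  (0,3): δ = 90.81°  ·
  (1,2): δ = 58.79°  ·
  (1,3): δ = 0.43°  ✓
  (2,3): δ = 121.64°  ·
antipodal pairs: 1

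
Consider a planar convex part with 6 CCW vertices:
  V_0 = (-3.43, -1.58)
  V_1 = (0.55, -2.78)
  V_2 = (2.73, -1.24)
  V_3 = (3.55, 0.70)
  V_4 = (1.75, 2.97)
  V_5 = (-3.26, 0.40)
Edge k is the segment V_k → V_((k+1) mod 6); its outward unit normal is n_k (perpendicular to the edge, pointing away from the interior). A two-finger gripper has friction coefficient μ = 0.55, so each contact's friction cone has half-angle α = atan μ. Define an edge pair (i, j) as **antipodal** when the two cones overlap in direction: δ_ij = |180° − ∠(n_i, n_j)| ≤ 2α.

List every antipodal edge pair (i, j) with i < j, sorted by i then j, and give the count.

count = 7; pairs: (0,3), (0,4), (1,4), (1,5), (2,4), (2,5), (3,5)

α = atan 0.55 = 28.81°;  2α = 57.62°
n_0 = (-0.2887, -0.9574)
n_1 = (+0.5770, -0.8168)
n_2 = (+0.9211, -0.3893)
n_3 = (+0.7836, +0.6213)
n_4 = (-0.4564, +0.8898)
n_5 = (-0.9963, +0.0855)
  (0,1): δ = 127.98°  ·
  (0,2): δ = 96.13°  ·
  (0,3): δ = 34.81°  ✓
  (0,4): δ = 43.94°  ✓
  (0,5): δ = 101.87°  ·
  (1,2): δ = 148.15°  ·
  (1,3): δ = 86.83°  ·
  (1,4): δ = 8.08°  ✓
  (1,5): δ = 49.85°  ✓
  (2,3): δ = 118.67°  ·
  (2,4): δ = 39.93°  ✓
  (2,5): δ = 18.01°  ✓
  (3,4): δ = 101.26°  ·
  (3,5): δ = 43.32°  ✓
  (4,5): δ = 122.06°  ·
antipodal pairs: 7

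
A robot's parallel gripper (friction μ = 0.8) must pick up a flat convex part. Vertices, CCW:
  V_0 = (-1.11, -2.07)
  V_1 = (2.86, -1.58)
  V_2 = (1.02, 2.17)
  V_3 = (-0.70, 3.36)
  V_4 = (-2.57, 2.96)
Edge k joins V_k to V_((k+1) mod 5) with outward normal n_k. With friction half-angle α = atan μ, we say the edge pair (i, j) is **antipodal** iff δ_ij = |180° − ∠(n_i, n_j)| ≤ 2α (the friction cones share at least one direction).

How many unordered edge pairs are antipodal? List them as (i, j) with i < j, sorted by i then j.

count = 5; pairs: (0,1), (0,2), (0,3), (1,4), (2,4)

α = atan 0.8 = 38.66°;  2α = 77.32°
n_0 = (+0.1225, -0.9925)
n_1 = (+0.8978, +0.4405)
n_2 = (+0.5690, +0.8224)
n_3 = (-0.2092, +0.9779)
n_4 = (-0.9604, -0.2788)
  (0,1): δ = 70.90°  ✓
  (0,2): δ = 41.71°  ✓
  (0,3): δ = 5.04°  ✓
  (0,4): δ = 99.15°  ·
  (1,2): δ = 150.81°  ·
  (1,3): δ = 104.06°  ·
  (1,4): δ = 9.95°  ✓
  (2,3): δ = 133.25°  ·
  (2,4): δ = 39.14°  ✓
  (3,4): δ = 85.89°  ·
antipodal pairs: 5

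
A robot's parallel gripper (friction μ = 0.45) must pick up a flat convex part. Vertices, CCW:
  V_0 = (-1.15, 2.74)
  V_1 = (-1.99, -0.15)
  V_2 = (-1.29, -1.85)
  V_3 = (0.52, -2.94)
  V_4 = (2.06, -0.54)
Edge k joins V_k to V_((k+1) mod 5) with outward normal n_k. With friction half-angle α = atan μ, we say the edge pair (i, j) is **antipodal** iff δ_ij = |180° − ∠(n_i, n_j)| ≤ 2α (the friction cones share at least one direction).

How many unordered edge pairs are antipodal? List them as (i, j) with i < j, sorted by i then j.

α = atan 0.45 = 24.23°;  2α = 48.46°
n_0 = (-0.9603, +0.2791)
n_1 = (-0.9247, -0.3807)
n_2 = (-0.5159, -0.8567)
n_3 = (+0.8416, -0.5400)
n_4 = (+0.7147, +0.6994)
  (0,1): δ = 141.41°  ·
  (0,2): δ = 104.85°  ·
  (0,3): δ = 16.48°  ✓
  (0,4): δ = 60.59°  ·
  (1,2): δ = 143.44°  ·
  (1,3): δ = 55.07°  ·
  (1,4): δ = 22.00°  ✓
  (2,3): δ = 91.63°  ·
  (2,4): δ = 14.56°  ✓
  (3,4): δ = 102.93°  ·
antipodal pairs: 3

count = 3; pairs: (0,3), (1,4), (2,4)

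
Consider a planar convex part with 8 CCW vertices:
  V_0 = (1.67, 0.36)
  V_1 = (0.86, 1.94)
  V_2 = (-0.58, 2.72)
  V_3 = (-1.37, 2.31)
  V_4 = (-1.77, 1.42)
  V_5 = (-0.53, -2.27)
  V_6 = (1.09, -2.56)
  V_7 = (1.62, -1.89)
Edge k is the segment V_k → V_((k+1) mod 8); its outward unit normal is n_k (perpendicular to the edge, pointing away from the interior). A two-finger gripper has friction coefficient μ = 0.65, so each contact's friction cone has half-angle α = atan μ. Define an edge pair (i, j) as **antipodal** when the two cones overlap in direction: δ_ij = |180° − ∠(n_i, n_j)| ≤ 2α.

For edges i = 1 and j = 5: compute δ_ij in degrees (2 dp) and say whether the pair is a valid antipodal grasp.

α = atan 0.65 = 33.02°;  2α = 66.05°
edge 1: e_1 = (-1.44, +0.78);  n_1 = (+0.4763, +0.8793)
edge 5: e_5 = (+1.62, -0.29);  n_5 = (-0.1762, -0.9844)
∠(n_1, n_5) = 161.71°
δ = |180° − 161.71°| = 18.29°
18.29° ≤ 2α = 66.05°  →  valid

δ = 18.29°, valid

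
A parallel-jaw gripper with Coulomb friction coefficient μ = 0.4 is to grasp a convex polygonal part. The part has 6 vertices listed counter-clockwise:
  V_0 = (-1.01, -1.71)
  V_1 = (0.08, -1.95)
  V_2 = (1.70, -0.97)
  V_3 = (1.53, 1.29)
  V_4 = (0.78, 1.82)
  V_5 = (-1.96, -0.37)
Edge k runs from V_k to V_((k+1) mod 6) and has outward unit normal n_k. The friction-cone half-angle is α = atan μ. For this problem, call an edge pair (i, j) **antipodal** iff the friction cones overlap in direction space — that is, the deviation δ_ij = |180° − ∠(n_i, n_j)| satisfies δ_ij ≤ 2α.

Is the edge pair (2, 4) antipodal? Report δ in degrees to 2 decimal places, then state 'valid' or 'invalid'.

δ = 55.67°, invalid

α = atan 0.4 = 21.80°;  2α = 43.60°
edge 2: e_2 = (-0.17, +2.26);  n_2 = (+0.9972, +0.0750)
edge 4: e_4 = (-2.74, -2.19);  n_4 = (-0.6243, +0.7811)
∠(n_2, n_4) = 124.33°
δ = |180° − 124.33°| = 55.67°
55.67° > 2α = 43.60°  →  invalid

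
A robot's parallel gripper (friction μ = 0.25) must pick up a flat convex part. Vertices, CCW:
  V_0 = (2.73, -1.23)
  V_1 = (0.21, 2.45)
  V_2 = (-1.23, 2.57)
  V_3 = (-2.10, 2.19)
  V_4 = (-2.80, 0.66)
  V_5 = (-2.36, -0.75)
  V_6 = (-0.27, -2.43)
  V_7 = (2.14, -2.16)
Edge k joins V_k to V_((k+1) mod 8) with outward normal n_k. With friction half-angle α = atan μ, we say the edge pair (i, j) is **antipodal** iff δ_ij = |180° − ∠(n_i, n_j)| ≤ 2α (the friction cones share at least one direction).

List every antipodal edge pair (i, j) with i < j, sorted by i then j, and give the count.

α = atan 0.25 = 14.04°;  2α = 28.07°
n_0 = (+0.8251, +0.5650)
n_1 = (+0.0830, +0.9965)
n_2 = (-0.4003, +0.9164)
n_3 = (-0.9093, +0.4160)
n_4 = (-0.9546, -0.2979)
n_5 = (-0.6265, -0.7794)
n_6 = (+0.1113, -0.9938)
n_7 = (+0.8444, -0.5357)
  (0,1): δ = 129.17°  ·
  (0,2): δ = 100.81°  ·
  (0,3): δ = 58.99°  ·
  (0,4): δ = 17.07°  ✓
  (0,5): δ = 16.80°  ✓
  (0,6): δ = 61.99°  ·
  (0,7): δ = 113.21°  ·
  (1,2): δ = 151.64°  ·
  (1,3): δ = 109.82°  ·
  (1,4): δ = 67.91°  ·
  (1,5): δ = 34.03°  ·
  (1,6): δ = 11.16°  ✓
  (1,7): δ = 62.37°  ·
  (2,3): δ = 138.18°  ·
  (2,4): δ = 96.26°  ·
  (2,5): δ = 62.39°  ·
  (2,6): δ = 17.20°  ✓
  (2,7): δ = 34.01°  ·
  (3,4): δ = 138.08°  ·
  (3,5): δ = 104.21°  ·
  (3,6): δ = 59.02°  ·
  (3,7): δ = 7.81°  ✓
  (4,5): δ = 146.12°  ·
  (4,6): δ = 100.94°  ·
  (4,7): δ = 49.72°  ·
  (5,6): δ = 134.81°  ·
  (5,7): δ = 83.60°  ·
  (6,7): δ = 128.78°  ·
antipodal pairs: 5

count = 5; pairs: (0,4), (0,5), (1,6), (2,6), (3,7)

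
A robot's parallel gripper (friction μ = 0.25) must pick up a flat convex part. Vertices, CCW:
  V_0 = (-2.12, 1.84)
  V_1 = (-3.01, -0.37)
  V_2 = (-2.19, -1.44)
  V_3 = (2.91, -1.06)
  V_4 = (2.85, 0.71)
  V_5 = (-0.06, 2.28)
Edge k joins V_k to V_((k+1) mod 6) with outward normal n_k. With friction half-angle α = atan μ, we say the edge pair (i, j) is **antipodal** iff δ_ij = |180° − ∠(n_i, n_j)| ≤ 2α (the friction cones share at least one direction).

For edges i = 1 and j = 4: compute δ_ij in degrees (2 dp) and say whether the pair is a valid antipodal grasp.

δ = 24.19°, valid

α = atan 0.25 = 14.04°;  2α = 28.07°
edge 1: e_1 = (+0.82, -1.07);  n_1 = (-0.7937, -0.6083)
edge 4: e_4 = (-2.91, +1.57);  n_4 = (+0.4748, +0.8801)
∠(n_1, n_4) = 155.81°
δ = |180° − 155.81°| = 24.19°
24.19° ≤ 2α = 28.07°  →  valid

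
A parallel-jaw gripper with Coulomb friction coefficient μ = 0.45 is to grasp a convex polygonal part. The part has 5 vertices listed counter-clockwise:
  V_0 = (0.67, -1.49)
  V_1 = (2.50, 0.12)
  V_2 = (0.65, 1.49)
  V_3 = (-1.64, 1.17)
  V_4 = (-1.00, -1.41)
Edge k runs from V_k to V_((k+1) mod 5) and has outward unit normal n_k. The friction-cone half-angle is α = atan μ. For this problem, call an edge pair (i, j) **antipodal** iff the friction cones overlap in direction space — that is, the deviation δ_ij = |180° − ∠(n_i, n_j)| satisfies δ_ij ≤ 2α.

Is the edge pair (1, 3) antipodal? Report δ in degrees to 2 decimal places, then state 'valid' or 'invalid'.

α = atan 0.45 = 24.23°;  2α = 48.46°
edge 1: e_1 = (-1.85, +1.37);  n_1 = (+0.5951, +0.8036)
edge 3: e_3 = (+0.64, -2.58);  n_3 = (-0.9706, -0.2408)
∠(n_1, n_3) = 140.45°
δ = |180° − 140.45°| = 39.55°
39.55° ≤ 2α = 48.46°  →  valid

δ = 39.55°, valid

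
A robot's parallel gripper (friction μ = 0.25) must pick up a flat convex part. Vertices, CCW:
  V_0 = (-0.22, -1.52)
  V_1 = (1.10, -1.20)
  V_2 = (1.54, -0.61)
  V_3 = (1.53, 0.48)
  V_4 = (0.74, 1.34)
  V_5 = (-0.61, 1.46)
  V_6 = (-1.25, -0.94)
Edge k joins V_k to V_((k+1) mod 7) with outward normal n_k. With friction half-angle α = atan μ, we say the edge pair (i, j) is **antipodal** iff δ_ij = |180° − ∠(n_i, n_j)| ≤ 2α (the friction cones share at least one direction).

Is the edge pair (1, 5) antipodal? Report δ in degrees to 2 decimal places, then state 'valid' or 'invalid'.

δ = 21.78°, valid

α = atan 0.25 = 14.04°;  2α = 28.07°
edge 1: e_1 = (+0.44, +0.59);  n_1 = (+0.8016, -0.5978)
edge 5: e_5 = (-0.64, -2.40);  n_5 = (-0.9662, +0.2577)
∠(n_1, n_5) = 158.22°
δ = |180° − 158.22°| = 21.78°
21.78° ≤ 2α = 28.07°  →  valid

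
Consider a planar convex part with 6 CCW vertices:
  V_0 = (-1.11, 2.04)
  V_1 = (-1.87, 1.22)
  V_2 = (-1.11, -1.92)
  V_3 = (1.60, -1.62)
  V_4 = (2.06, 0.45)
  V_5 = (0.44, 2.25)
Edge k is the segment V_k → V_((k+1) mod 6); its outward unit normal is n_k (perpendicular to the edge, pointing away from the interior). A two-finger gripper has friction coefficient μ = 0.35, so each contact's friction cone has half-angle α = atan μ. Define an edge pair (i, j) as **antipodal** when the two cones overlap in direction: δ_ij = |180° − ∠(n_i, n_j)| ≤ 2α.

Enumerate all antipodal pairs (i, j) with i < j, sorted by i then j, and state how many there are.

count = 4; pairs: (0,3), (1,3), (1,4), (2,5)

α = atan 0.35 = 19.29°;  2α = 38.58°
n_0 = (-0.7334, +0.6798)
n_1 = (-0.9719, -0.2352)
n_2 = (+0.1100, -0.9939)
n_3 = (+0.9762, -0.2169)
n_4 = (+0.7433, +0.6690)
n_5 = (-0.1343, +0.9909)
  (0,1): δ = 123.57°  ·
  (0,2): δ = 40.86°  ·
  (0,3): δ = 30.30°  ✓
  (0,4): δ = 84.81°  ·
  (0,5): δ = 140.54°  ·
  (1,2): δ = 97.29°  ·
  (1,3): δ = 26.13°  ✓
  (1,4): δ = 28.38°  ✓
  (1,5): δ = 84.11°  ·
  (2,3): δ = 108.85°  ·
  (2,4): δ = 54.33°  ·
  (2,5): δ = 1.40°  ✓
  (3,4): δ = 125.48°  ·
  (3,5): δ = 69.76°  ·
  (4,5): δ = 124.27°  ·
antipodal pairs: 4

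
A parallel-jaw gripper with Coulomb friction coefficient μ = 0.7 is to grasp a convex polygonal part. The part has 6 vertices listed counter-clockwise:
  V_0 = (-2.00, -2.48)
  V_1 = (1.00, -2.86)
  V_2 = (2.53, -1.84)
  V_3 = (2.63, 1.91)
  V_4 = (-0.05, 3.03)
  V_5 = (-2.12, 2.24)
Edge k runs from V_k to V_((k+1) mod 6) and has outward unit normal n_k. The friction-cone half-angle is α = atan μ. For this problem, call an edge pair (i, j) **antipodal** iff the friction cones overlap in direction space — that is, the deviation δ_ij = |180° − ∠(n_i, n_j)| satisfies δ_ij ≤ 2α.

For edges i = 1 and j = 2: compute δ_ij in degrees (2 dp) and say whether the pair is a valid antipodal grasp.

α = atan 0.7 = 34.99°;  2α = 69.98°
edge 1: e_1 = (+1.53, +1.02);  n_1 = (+0.5547, -0.8321)
edge 2: e_2 = (+0.10, +3.75);  n_2 = (+0.9996, -0.0267)
∠(n_1, n_2) = 54.78°
δ = |180° − 54.78°| = 125.22°
125.22° > 2α = 69.98°  →  invalid

δ = 125.22°, invalid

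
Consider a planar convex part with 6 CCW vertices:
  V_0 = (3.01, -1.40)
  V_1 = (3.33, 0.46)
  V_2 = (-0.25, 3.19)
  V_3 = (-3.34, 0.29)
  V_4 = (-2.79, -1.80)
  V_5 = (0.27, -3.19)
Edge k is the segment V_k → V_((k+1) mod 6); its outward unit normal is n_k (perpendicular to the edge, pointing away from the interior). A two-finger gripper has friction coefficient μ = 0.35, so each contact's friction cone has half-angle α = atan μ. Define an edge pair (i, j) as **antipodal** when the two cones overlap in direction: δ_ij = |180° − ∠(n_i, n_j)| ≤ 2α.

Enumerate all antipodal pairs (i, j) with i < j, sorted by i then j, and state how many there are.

count = 5; pairs: (0,2), (0,3), (1,3), (1,4), (2,5)

α = atan 0.35 = 19.29°;  2α = 38.58°
n_0 = (+0.9855, -0.1696)
n_1 = (+0.6064, +0.7952)
n_2 = (-0.6843, +0.7292)
n_3 = (-0.9671, -0.2545)
n_4 = (-0.4136, -0.9105)
n_5 = (+0.5469, -0.8372)
  (0,1): δ = 117.57°  ·
  (0,2): δ = 37.06°  ✓
  (0,3): δ = 24.51°  ✓
  (0,4): δ = 75.33°  ·
  (0,5): δ = 132.92°  ·
  (1,2): δ = 99.49°  ·
  (1,3): δ = 37.93°  ✓
  (1,4): δ = 12.90°  ✓
  (1,5): δ = 70.48°  ·
  (2,3): δ = 118.44°  ·
  (2,4): δ = 67.61°  ·
  (2,5): δ = 10.03°  ✓
  (3,4): δ = 129.17°  ·
  (3,5): δ = 71.59°  ·
  (4,5): δ = 122.41°  ·
antipodal pairs: 5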